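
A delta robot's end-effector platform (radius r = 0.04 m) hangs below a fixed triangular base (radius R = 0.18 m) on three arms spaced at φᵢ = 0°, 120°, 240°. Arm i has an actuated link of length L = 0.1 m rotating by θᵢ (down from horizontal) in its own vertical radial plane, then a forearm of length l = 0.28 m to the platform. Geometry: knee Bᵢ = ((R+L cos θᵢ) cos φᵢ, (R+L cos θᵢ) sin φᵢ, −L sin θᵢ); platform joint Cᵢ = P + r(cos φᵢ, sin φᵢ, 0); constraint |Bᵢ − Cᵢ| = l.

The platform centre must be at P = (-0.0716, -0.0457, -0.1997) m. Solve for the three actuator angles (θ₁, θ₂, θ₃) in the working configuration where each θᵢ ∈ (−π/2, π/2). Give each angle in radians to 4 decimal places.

arm 1 (φ=0.0°): x'=-0.0716, y'=-0.0457
  A=0.2116, B=-0.1997, C=(l²−L²−A²−y'²−z²)/(2L)=-0.0917
  θ1 = atan2(B,A) + arccos(C/0.2910) = 1.1350
φ2=120.0° → target in arm frame (-0.0038, 0.0849)
  e−x'=0.1438;  (l²−L²−(e−x')²−y'²−z²)/2L = 0.0032
  θ2 = atan2(B,A) + arccos(C/0.2461) = 0.6109
φ3=240.0° → target in arm frame (0.0754, -0.0392)
  A=0.0646, B=-0.1997, C=(l²−L²−A²−y'²−z²)/(2L)=0.1141
  √(A²+B²)=0.2099;  θ3 = -1.2578+0.9963 ≈ -0.2615

θ₁ = 1.1350, θ₂ = 0.6109, θ₃ = -0.2615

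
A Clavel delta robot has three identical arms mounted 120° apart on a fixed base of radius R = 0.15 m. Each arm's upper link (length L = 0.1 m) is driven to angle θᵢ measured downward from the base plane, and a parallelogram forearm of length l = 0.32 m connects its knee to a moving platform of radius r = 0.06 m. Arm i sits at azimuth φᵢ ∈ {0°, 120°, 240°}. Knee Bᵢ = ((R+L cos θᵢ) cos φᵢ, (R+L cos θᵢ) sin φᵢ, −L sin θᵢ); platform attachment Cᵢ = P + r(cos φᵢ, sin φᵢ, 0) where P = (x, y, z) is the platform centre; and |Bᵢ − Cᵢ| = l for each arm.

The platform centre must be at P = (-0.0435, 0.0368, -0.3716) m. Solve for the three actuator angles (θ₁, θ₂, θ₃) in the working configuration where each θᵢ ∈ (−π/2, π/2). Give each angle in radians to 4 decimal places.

arm 1 (φ=0.0°): x'=-0.0435, y'=0.0368
  e−x'=0.1335;  (l²−L²−(e−x')²−y'²−z²)/2L = -0.3243
  √(A²+B²)=0.3949;  θ1 = -1.2259+2.5346 ≈ 1.3087
φ2=120.0° → target in arm frame (0.0536, 0.0193)
  e−x'=0.0364;  (l²−L²−(e−x')²−y'²−z²)/2L = -0.2369
  θ2 = atan2(B,A) + arccos(C/0.3734) = 0.7850
φ3=240.0° → target in arm frame (-0.0101, -0.0561)
  A=0.1001, B=-0.3716, C=(l²−L²−A²−y'²−z²)/(2L)=-0.2943
  θ3 = atan2(B,A) + arccos(C/0.3849) = 1.1337

θ₁ = 1.3087, θ₂ = 0.7850, θ₃ = 1.1337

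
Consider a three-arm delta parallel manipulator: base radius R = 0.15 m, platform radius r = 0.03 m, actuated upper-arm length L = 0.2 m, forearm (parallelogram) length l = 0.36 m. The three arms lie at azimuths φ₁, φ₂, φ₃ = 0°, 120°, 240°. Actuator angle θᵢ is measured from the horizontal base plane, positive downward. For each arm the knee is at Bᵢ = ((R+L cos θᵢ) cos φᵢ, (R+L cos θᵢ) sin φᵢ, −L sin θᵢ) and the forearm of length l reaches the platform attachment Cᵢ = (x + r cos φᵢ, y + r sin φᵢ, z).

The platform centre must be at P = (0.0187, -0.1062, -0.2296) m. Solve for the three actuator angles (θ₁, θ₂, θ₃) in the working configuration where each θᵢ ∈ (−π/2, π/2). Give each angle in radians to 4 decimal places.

φ1=0.0° → target in arm frame (0.0187, -0.1062)
  e−x'=0.1013;  (l²−L²−(e−x')²−y'²−z²)/2L = 0.0384
  γ=atan2(-0.2296,0.1013)=-1.1553;  ψ=arccos(0.1529)=1.4173;  θ1=γ+ψ≈0.2621
rotate P by −φ2: (-0.1013, 0.0369, -0.2296)
  A cos θ + B sin θ = C:  0.2213·cos θ + -0.2296·sin θ = -0.0337
  √(A²+B²)=0.3189;  θ2 = -0.8038+1.6765 ≈ 0.8728
φ3=240.0° → target in arm frame (0.0826, 0.0693)
  e−x'=0.0374;  (l²−L²−(e−x')²−y'²−z²)/2L = 0.0767
  √(A²+B²)=0.2326;  θ3 = -1.4094+1.2347 ≈ -0.1747

θ₁ = 0.2621, θ₂ = 0.8728, θ₃ = -0.1747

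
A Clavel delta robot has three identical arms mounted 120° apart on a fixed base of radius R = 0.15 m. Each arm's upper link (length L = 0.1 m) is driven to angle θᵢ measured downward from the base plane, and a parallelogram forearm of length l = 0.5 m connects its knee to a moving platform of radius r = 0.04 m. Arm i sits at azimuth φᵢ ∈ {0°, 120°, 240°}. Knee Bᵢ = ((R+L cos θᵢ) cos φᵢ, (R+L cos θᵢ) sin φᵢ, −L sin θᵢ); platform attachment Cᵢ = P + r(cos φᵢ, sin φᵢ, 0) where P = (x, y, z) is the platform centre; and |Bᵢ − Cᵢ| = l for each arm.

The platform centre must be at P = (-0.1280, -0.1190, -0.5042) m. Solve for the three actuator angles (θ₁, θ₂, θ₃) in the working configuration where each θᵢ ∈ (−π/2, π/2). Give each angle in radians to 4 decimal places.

rotate P by −φ1: (-0.1280, -0.1190, -0.5042)
  A cos θ + B sin θ = C:  0.2380·cos θ + -0.5042·sin θ = -0.4251
  θ1 = atan2(B,A) + arccos(C/0.5575) = 1.3081
φ2=120.0° → target in arm frame (-0.0391, 0.1704)
  e−x'=0.1491;  (l²−L²−(e−x')²−y'²−z²)/2L = -0.3273
  θ2 = atan2(B,A) + arccos(C/0.5258) = 0.9593
φ3=240.0° → target in arm frame (0.1671, -0.0514)
  A=-0.0571, B=-0.5042, C=(l²−L²−A²−y'²−z²)/(2L)=-0.1006
  γ=atan2(-0.5042,-0.0571)=-1.6835;  ψ=arccos(-0.1982)=1.7703;  θ3=γ+ψ≈0.0868

θ₁ = 1.3081, θ₂ = 0.9593, θ₃ = 0.0868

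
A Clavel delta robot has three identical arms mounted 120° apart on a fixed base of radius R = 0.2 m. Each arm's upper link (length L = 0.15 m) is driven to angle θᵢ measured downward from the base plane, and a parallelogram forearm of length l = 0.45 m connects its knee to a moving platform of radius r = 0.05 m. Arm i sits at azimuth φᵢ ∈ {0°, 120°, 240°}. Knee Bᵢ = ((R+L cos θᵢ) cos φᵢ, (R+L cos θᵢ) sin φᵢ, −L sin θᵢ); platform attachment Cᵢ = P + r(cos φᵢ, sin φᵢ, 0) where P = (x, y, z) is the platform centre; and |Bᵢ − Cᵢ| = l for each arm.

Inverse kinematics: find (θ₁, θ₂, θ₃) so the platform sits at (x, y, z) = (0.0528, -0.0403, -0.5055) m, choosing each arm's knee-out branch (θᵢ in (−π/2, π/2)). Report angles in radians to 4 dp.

θ₁ = 0.7853, θ₂ = 1.2218, θ₃ = 0.9601

arm 1 (φ=0.0°): x'=0.0528, y'=-0.0403
  e−x'=0.0972;  (l²−L²−(e−x')²−y'²−z²)/2L = -0.2887
  θ1 = atan2(B,A) + arccos(C/0.5148) = 0.7853
arm 2 (φ=120.0°): x'=-0.0613, y'=-0.0256
  A cos θ + B sin θ = C:  0.2113·cos θ + -0.5055·sin θ = -0.4028
  γ=atan2(-0.5055,0.2113)=-1.1749;  ψ=arccos(-0.7351)=2.3967;  θ2=γ+ψ≈1.2218
arm 3 (φ=240.0°): x'=0.0085, y'=0.0659
  A cos θ + B sin θ = C:  0.1415·cos θ + -0.5055·sin θ = -0.3330
  γ=atan2(-0.5055,0.1415)=-1.2979;  ψ=arccos(-0.6343)=2.2579;  θ3=γ+ψ≈0.9601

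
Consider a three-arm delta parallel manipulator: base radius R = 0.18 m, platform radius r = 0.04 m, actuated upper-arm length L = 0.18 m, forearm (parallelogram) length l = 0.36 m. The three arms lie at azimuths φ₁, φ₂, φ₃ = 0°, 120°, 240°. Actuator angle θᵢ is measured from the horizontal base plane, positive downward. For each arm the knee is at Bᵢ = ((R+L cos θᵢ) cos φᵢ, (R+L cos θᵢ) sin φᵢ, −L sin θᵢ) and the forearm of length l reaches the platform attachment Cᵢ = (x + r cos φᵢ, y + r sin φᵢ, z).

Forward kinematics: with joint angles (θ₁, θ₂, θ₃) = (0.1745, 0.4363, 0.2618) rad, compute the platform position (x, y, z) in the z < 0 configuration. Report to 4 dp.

(0.0174, -0.0157, -0.2299)

O1 = (0.3173·cos0.0°, 0.3173·sin0.0°, -0.0313) = (0.3173, 0.0000, -0.0313)
arm 2 at φ=120.0°: ρ2 = 0.3031;  O2 = (-0.1516, 0.2625, -0.0761)
arm 3 at φ=240.0°: ρ3 = 0.3139;  O3 = (-0.1569, -0.2718, -0.0466)
eliminate P² terms by subtracting sphere 1 from 2 and 3
plane₁₂: -0.9377x+0.5251y+-0.0896z = -0.0040
det = 1.0077;  x = 0.0026+-0.0643z,  y = -0.0028+0.0558z
quadratic in z: (1.0073)z²+(0.1027)z+(-0.0296)=0, √Δ=0.3604 → z ∈ {-0.2299, 0.1279}; z = -0.2299 (taking z<0)
x = 0.0174, y = -0.0157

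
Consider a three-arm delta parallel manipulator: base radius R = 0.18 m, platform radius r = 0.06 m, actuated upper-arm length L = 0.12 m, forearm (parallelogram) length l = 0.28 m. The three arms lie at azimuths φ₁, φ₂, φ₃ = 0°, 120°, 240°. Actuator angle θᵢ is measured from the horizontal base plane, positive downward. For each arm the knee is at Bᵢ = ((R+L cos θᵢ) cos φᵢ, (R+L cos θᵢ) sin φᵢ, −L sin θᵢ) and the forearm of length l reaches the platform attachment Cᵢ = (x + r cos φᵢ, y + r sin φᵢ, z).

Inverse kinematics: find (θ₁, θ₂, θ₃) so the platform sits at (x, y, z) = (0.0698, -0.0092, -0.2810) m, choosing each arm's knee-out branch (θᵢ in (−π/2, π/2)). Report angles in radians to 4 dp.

θ₁ = 0.4361, θ₂ = 1.1345, θ₃ = 1.0473

rotate P by −φ1: (0.0698, -0.0092, -0.2810)
  e−x'=0.0502;  (l²−L²−(e−x')²−y'²−z²)/2L = -0.0732
  γ=atan2(-0.2810,0.0502)=-1.3940;  ψ=arccos(-0.2564)=1.8301;  θ1=γ+ψ≈0.4361
rotate P by −φ2: (-0.0429, -0.0558, -0.2810)
  A cos θ + B sin θ = C:  0.1629·cos θ + -0.2810·sin θ = -0.1859
  γ=atan2(-0.2810,0.1629)=-1.0455;  ψ=arccos(-0.5722)=2.1800;  θ2=γ+ψ≈1.1345
rotate P by −φ3: (-0.0269, 0.0650, -0.2810)
  A=0.1469, B=-0.2810, C=(l²−L²−A²−y'²−z²)/(2L)=-0.1699
  θ3 = atan2(B,A) + arccos(C/0.3171) = 1.0473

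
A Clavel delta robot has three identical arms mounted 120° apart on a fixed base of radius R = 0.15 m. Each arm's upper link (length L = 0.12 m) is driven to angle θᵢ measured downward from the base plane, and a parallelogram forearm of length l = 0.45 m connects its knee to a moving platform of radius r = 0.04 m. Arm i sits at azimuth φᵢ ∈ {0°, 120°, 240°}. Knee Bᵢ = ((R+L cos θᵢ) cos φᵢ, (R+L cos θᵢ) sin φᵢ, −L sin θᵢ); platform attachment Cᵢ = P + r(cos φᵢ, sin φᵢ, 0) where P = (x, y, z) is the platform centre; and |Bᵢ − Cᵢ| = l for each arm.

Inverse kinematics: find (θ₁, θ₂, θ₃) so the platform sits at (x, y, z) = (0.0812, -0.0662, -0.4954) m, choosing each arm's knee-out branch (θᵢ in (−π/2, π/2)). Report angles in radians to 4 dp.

θ₁ = 0.6109, θ₂ = 1.3092, θ₃ = 0.8729

rotate P by −φ1: (0.0812, -0.0662, -0.4954)
  e−x'=0.0288;  (l²−L²−(e−x')²−y'²−z²)/2L = -0.2606
  θ1 = atan2(B,A) + arccos(C/0.4962) = 0.6109
arm 2 (φ=120.0°): x'=-0.0979, y'=-0.0372
  e−x'=0.2079;  (l²−L²−(e−x')²−y'²−z²)/2L = -0.4248
  θ2 = atan2(B,A) + arccos(C/0.5373) = 1.3092
φ3=240.0° → target in arm frame (0.0167, 0.1034)
  A cos θ + B sin θ = C:  0.0933·cos θ + -0.4954·sin θ = -0.3197
  θ3 = atan2(B,A) + arccos(C/0.5041) = 0.8729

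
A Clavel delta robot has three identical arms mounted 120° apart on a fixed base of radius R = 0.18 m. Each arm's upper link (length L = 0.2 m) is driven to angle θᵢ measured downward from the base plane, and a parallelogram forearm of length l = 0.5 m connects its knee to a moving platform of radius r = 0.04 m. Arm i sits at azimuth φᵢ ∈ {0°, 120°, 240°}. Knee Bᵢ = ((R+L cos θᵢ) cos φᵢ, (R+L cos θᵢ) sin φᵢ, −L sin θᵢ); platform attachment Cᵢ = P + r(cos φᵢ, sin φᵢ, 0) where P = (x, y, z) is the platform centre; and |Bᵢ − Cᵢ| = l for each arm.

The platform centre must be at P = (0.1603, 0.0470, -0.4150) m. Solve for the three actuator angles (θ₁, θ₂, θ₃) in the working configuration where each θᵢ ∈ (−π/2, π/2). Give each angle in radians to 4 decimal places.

θ₁ = -0.2620, θ₂ = 0.5233, θ₃ = 0.7852

arm 1 (φ=0.0°): x'=0.1603, y'=0.0470
  A cos θ + B sin θ = C:  -0.0203·cos θ + -0.4150·sin θ = 0.0879
  γ=atan2(-0.4150,-0.0203)=-1.6197;  ψ=arccos(0.2115)=1.3577;  θ1=γ+ψ≈-0.2620
rotate P by −φ2: (-0.0394, -0.1623, -0.4150)
  A=0.1794, B=-0.4150, C=(l²−L²−A²−y'²−z²)/(2L)=-0.0519
  √(A²+B²)=0.4521;  θ2 = -1.1627+1.6859 ≈ 0.5233
rotate P by −φ3: (-0.1209, 0.1153, -0.4150)
  e−x'=0.2609;  (l²−L²−(e−x')²−y'²−z²)/2L = -0.1089
  γ=atan2(-0.4150,0.2609)=-1.0096;  ψ=arccos(-0.2222)=1.7949;  θ3=γ+ψ≈0.7852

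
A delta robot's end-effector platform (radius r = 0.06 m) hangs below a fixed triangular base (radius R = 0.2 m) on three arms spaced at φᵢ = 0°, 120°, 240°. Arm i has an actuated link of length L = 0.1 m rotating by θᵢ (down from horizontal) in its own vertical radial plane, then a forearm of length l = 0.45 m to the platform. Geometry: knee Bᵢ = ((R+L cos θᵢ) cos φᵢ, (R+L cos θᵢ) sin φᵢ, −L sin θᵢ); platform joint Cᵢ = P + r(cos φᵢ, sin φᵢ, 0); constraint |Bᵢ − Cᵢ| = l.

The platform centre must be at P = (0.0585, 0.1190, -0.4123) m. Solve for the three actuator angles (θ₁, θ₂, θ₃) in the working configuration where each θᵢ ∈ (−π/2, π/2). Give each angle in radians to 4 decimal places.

arm 1 (φ=0.0°): x'=0.0585, y'=0.1190
  A=0.0815, B=-0.4123, C=(l²−L²−A²−y'²−z²)/(2L)=0.0085
  θ1 = atan2(B,A) + arccos(C/0.4203) = 0.1749
φ2=120.0° → target in arm frame (0.0738, -0.1102)
  A=0.0662, B=-0.4123, C=(l²−L²−A²−y'²−z²)/(2L)=0.0300
  √(A²+B²)=0.4176;  θ2 = -1.4116+1.4990 ≈ 0.0874
φ3=240.0° → target in arm frame (-0.1323, -0.0088)
  e−x'=0.2723;  (l²−L²−(e−x')²−y'²−z²)/2L = -0.2586
  γ=atan2(-0.4123,0.2723)=-0.9871;  ψ=arccos(-0.5234)=2.1216;  θ3=γ+ψ≈1.1345

θ₁ = 0.1749, θ₂ = 0.0874, θ₃ = 1.1345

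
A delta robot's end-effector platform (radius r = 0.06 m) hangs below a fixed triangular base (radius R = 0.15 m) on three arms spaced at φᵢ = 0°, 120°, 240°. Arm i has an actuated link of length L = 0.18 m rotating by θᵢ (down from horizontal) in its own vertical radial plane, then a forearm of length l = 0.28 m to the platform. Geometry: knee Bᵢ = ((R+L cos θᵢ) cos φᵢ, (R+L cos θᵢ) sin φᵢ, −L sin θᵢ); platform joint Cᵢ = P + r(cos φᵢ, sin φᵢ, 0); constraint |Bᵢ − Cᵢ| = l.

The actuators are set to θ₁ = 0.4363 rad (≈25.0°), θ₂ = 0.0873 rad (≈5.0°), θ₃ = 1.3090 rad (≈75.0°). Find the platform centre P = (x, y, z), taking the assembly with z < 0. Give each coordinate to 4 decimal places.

(0.0456, 0.1354, -0.2064)

centre 1 = (0.2531·cos0.0°, 0.2531·sin0.0°, -0.0761) = (0.2531, 0.0000, -0.0761)
arm 2 at φ=120.0°: (R−r)+L cos θ2 = 0.2693;  centre 2 = (-0.1347, 0.2332, -0.0157)
φ3=240.0°: virtual centre (-0.0683, -0.1183, -0.1739), radius l
|centre ₂|²−|centre ₁|² = 0.0029;  |centre ₃|²−|centre ₁|² = -0.0210
linear system: -0.7756x+0.4665y = 0.0029−0.1207z; -0.6429x+-0.2366y = -0.0210−-0.1956z
Cramer: x(z) = 0.0188-0.1297z;  y(z) = 0.0375-0.4744z
sphere 1 gives Az²+Bz+C=0 with A=1.2419, B=0.1773, C=-0.0163;  B²−4AC=0.1124;  roots -0.2064, 0.0636;  negative root z = -0.2064
x = 0.0456, y = 0.1354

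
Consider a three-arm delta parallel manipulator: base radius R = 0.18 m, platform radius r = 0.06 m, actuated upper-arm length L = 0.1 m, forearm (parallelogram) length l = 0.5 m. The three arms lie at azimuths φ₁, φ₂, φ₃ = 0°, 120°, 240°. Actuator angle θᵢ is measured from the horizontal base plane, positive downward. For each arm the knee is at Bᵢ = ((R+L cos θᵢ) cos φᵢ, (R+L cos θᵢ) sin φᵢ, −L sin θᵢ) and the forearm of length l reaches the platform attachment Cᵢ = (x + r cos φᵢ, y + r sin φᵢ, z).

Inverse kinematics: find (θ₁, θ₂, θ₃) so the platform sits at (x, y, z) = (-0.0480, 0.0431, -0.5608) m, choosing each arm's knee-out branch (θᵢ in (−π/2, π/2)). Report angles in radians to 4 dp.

arm 1 (φ=0.0°): x'=-0.0480, y'=0.0431
  A=0.1680, B=-0.5608, C=(l²−L²−A²−y'²−z²)/(2L)=-0.5229
  θ1 = atan2(B,A) + arccos(C/0.5854) = 1.3954
φ2=120.0° → target in arm frame (0.0613, 0.0200)
  A cos θ + B sin θ = C:  0.0587·cos θ + -0.5608·sin θ = -0.3917
  θ2 = atan2(B,A) + arccos(C/0.5639) = 0.8722
φ3=240.0° → target in arm frame (-0.0133, -0.0631)
  A=0.1333, B=-0.5608, C=(l²−L²−A²−y'²−z²)/(2L)=-0.4813
  γ=atan2(-0.5608,0.1333)=-1.3374;  ψ=arccos(-0.8349)=2.5588;  θ3=γ+ψ≈1.2214

θ₁ = 1.3954, θ₂ = 0.8722, θ₃ = 1.2214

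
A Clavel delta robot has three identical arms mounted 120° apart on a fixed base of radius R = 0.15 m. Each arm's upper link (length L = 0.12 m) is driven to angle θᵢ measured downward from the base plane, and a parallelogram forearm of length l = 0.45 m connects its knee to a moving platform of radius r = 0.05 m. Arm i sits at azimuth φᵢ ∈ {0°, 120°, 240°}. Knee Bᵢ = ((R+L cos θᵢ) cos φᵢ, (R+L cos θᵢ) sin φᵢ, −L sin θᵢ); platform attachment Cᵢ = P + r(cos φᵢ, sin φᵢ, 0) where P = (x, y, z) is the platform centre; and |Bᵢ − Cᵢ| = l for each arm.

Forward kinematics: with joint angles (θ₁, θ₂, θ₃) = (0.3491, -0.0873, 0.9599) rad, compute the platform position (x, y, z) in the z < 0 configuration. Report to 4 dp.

arm 1 at φ=0.0°: ρ1 = 0.2128;  S1 = (0.2128, 0.0000, -0.0410)
φ2=120.0°: virtual centre (-0.1098, 0.1901, 0.0105), radius l
arm 3 at φ=240.0°: ρ3 = 0.1688;  S3 = (-0.0844, -0.1462, -0.0983)
|S₂|²−|S₁|² = 0.0014;  |S₃|²−|S₁|² = -0.0088
[-0.6451 0.3803 0.1030]·P = 0.0014;  [-0.5944 -0.2924 -0.1145]·P = -0.0088
det = 0.4146;  x = 0.0071+-0.0324z,  y = 0.0156+-0.3258z
quadratic in z: (1.1072)z²+(0.0852)z+(-0.1583)=0, √Δ=0.8416 → z ∈ {-0.4185, 0.3416}; z = -0.4185 (taking z<0)
x = 0.0206, y = 0.1520

(0.0206, 0.1520, -0.4185)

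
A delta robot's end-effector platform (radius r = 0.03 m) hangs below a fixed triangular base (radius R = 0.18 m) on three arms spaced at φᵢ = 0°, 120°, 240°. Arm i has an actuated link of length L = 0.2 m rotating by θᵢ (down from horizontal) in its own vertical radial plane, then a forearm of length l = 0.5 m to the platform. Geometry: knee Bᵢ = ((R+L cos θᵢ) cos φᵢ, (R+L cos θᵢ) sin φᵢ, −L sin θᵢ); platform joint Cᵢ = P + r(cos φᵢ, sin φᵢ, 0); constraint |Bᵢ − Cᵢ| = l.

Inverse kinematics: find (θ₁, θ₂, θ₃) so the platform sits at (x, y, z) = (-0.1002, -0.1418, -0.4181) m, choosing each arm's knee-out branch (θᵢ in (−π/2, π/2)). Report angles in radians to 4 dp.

arm 1 (φ=0.0°): x'=-0.1002, y'=-0.1418
  e−x'=0.2502;  (l²−L²−(e−x')²−y'²−z²)/2L = -0.1188
  √(A²+B²)=0.4872;  θ1 = -1.0315+1.8171 ≈ 0.7855
arm 2 (φ=120.0°): x'=-0.0727, y'=0.1577
  e−x'=0.2227;  (l²−L²−(e−x')²−y'²−z²)/2L = -0.0982
  θ2 = atan2(B,A) + arccos(C/0.4737) = 0.6982
rotate P by −φ3: (0.1729, -0.0159, -0.4181)
  A=-0.0229, B=-0.4181, C=(l²−L²−A²−y'²−z²)/(2L)=0.0860
  γ=atan2(-0.4181,-0.0229)=-1.6255;  ψ=arccos(0.2055)=1.3638;  θ3=γ+ψ≈-0.2617

θ₁ = 0.7855, θ₂ = 0.6982, θ₃ = -0.2617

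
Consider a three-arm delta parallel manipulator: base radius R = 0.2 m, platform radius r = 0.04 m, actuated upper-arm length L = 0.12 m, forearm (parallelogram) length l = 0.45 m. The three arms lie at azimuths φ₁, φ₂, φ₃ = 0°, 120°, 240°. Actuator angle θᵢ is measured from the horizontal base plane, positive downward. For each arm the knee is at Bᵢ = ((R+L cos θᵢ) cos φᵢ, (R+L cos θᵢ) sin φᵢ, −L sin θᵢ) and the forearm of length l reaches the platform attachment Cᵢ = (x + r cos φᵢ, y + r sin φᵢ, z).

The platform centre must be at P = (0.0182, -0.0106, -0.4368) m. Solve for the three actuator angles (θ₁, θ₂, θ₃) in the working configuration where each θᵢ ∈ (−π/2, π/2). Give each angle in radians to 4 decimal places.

θ₁ = 0.5233, θ₂ = 0.6979, θ₃ = 0.6111

arm 1 (φ=0.0°): x'=0.0182, y'=-0.0106
  A=0.1418, B=-0.4368, C=(l²−L²−A²−y'²−z²)/(2L)=-0.0955
  √(A²+B²)=0.4592;  θ1 = -1.2569+1.7802 ≈ 0.5233
φ2=120.0° → target in arm frame (-0.0183, -0.0105)
  A cos θ + B sin θ = C:  0.1783·cos θ + -0.4368·sin θ = -0.1441
  θ2 = atan2(B,A) + arccos(C/0.4718) = 0.6979
arm 3 (φ=240.0°): x'=0.0001, y'=0.0211
  A=0.1599, B=-0.4368, C=(l²−L²−A²−y'²−z²)/(2L)=-0.1196
  √(A²+B²)=0.4652;  θ3 = -1.2198+1.8309 ≈ 0.6111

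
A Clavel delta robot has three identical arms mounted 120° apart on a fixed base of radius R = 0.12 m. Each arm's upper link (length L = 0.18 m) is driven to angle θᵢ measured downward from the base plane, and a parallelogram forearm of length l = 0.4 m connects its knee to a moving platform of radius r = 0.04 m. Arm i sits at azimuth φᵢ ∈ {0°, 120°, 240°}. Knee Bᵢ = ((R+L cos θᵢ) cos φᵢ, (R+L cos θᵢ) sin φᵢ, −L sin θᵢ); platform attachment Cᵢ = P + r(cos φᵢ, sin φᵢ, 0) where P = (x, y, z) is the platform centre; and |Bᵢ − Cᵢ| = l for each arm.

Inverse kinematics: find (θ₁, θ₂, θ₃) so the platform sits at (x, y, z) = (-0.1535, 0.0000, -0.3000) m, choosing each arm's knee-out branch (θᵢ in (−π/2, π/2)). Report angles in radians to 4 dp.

arm 1 (φ=0.0°): x'=-0.1535, y'=0.0000
  A=0.2335, B=-0.3000, C=(l²−L²−A²−y'²−z²)/(2L)=-0.0470
  θ1 = atan2(B,A) + arccos(C/0.3802) = 0.7854
arm 2 (φ=120.0°): x'=0.0767, y'=0.1329
  A cos θ + B sin θ = C:  0.0033·cos θ + -0.3000·sin θ = 0.0553
  θ2 = atan2(B,A) + arccos(C/0.3000) = -0.1746
arm 3 (φ=240.0°): x'=0.0768, y'=-0.1329
  A cos θ + B sin θ = C:  0.0032·cos θ + -0.3000·sin θ = 0.0553
  γ=atan2(-0.3000,0.0032)=-1.5600;  ψ=arccos(0.1844)=1.3853;  θ3=γ+ψ≈-0.1746

θ₁ = 0.7854, θ₂ = -0.1746, θ₃ = -0.1746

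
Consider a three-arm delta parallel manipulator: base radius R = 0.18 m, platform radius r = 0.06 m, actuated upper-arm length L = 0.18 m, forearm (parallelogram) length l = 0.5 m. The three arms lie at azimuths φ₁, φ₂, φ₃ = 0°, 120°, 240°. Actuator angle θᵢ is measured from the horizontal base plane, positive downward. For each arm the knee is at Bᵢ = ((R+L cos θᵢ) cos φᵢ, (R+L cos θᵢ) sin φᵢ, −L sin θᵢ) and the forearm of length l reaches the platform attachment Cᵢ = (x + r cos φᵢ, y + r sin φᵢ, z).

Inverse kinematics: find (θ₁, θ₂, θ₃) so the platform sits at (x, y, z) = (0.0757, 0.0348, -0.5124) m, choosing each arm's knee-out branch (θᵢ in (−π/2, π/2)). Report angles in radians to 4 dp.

arm 1 (φ=0.0°): x'=0.0757, y'=0.0348
  A cos θ + B sin θ = C:  0.0443·cos θ + -0.5124·sin θ = -0.1337
  γ=atan2(-0.5124,0.0443)=-1.4846;  ψ=arccos(-0.2599)=1.8337;  θ1=γ+ψ≈0.3492
rotate P by −φ2: (-0.0077, -0.0830, -0.5124)
  e−x'=0.1277;  (l²−L²−(e−x')²−y'²−z²)/2L = -0.1893
  γ=atan2(-0.5124,0.1277)=-1.3265;  ψ=arccos(-0.3585)=1.9374;  θ2=γ+ψ≈0.6109
φ3=240.0° → target in arm frame (-0.0680, 0.0482)
  A cos θ + B sin θ = C:  0.1880·cos θ + -0.5124·sin θ = -0.2295
  γ=atan2(-0.5124,0.1880)=-1.2192;  ψ=arccos(-0.4204)=2.0047;  θ3=γ+ψ≈0.7856

θ₁ = 0.3492, θ₂ = 0.6109, θ₃ = 0.7856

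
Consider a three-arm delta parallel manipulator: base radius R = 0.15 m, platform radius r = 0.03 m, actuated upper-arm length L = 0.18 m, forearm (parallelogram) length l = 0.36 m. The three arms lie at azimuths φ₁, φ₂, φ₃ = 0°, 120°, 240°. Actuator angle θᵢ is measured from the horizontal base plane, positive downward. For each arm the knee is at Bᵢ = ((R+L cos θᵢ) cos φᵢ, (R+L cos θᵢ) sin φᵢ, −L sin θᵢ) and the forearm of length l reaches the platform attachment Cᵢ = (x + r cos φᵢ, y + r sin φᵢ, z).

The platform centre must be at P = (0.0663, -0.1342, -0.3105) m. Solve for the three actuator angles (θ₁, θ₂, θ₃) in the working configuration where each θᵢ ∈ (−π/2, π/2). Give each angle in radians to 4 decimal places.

arm 1 (φ=0.0°): x'=0.0663, y'=-0.1342
  A=0.0537, B=-0.3105, C=(l²−L²−A²−y'²−z²)/(2L)=-0.0558
  θ1 = atan2(B,A) + arccos(C/0.3151) = 0.3494
arm 2 (φ=120.0°): x'=-0.1494, y'=0.0097
  A cos θ + B sin θ = C:  0.2694·cos θ + -0.3105·sin θ = -0.1996
  θ2 = atan2(B,A) + arccos(C/0.4111) = 1.2217
φ3=240.0° → target in arm frame (0.0831, 0.1245)
  A=0.0369, B=-0.3105, C=(l²−L²−A²−y'²−z²)/(2L)=-0.0447
  θ3 = atan2(B,A) + arccos(C/0.3127) = 0.2617

θ₁ = 0.3494, θ₂ = 1.2217, θ₃ = 0.2617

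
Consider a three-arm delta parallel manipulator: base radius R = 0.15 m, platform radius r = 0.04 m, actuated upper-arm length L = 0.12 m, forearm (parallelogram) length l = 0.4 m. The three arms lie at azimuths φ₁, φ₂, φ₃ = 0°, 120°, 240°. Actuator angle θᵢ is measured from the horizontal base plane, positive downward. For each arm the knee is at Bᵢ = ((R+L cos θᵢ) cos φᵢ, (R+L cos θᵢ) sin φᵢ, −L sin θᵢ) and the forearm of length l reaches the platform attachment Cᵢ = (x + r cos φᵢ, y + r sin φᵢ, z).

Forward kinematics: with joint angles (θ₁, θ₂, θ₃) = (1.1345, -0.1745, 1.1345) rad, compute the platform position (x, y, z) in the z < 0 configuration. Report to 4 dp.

(-0.0911, 0.1578, -0.3765)

arm 1 at φ=0.0°: e+L cos θ1 = 0.1607;  centre 1 = (0.1607, 0.0000, -0.1088)
centre 2 = (0.2282·cos120.0°, 0.2282·sin120.0°, 0.0208) = (-0.1141, 0.1976, 0.0208)
arm 3 at φ=240.0°: e+L cos θ3 = 0.1607;  centre 3 = (-0.0804, -0.1392, -0.1088)
eliminate P² terms by subtracting sphere 1 from 2 and 3
plane₁₂: -0.5496x+0.3952y+0.2592z = 0.0148
Cramer: x(z) = -0.0120+0.2100z;  y(z) = 0.0208-0.3638z
sphere 1 gives Az²+Bz+C=0 with A=1.1764, B=0.1298, C=-0.1179;  B²−4AC=0.5716;  roots -0.3765, 0.2662;  negative root z = -0.3765
x = -0.0911, y = 0.1578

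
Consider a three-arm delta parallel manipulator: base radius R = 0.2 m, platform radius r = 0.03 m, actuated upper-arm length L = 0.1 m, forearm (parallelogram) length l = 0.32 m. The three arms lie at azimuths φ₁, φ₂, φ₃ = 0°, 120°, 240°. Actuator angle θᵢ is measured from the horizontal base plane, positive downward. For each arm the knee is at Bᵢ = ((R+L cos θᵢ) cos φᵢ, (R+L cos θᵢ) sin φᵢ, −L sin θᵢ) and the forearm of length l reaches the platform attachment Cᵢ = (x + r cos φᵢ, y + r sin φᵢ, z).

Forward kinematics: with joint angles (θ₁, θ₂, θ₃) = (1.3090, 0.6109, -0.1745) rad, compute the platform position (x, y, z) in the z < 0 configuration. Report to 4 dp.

(-0.0883, -0.0439, -0.2370)

φ1=0.0°: virtual centre (0.1959, 0.0000, -0.0966), radius l
φ2=120.0°: virtual centre (-0.1260, 0.2182, -0.0574), radius l
arm 3 at φ=240.0°: e+L cos θ3 = 0.2685;  O3 = (-0.1342, -0.2325, 0.0174)
subtract pairs → two planes through P
linear system: -0.6437x+0.4363y = 0.0191−0.0785z; -0.6602x+-0.4650y = 0.0247−0.2279z
Cramer: x(z) = -0.0334+0.2314z;  y(z) = -0.0056+0.1615z
quadratic in z: (1.0796)z²+(0.0852)z+(-0.0405)=0, √Δ=0.4266 → z ∈ {-0.2370, 0.1581}; z = -0.2370 (taking z<0)
x = -0.0883, y = -0.0439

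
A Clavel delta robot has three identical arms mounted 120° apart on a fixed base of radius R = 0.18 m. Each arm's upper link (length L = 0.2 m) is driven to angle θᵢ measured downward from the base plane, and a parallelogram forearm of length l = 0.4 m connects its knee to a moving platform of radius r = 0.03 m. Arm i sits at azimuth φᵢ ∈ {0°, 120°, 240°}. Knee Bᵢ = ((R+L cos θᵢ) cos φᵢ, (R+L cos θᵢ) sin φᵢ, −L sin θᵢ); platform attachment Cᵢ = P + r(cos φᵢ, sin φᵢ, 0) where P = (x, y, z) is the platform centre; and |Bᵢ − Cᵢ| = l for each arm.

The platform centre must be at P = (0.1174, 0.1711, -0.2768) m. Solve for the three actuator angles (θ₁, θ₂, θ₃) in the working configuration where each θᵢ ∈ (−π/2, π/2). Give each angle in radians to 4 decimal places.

rotate P by −φ1: (0.1174, 0.1711, -0.2768)
  e−x'=0.0326;  (l²−L²−(e−x')²−y'²−z²)/2L = 0.0326
  θ1 = atan2(B,A) + arccos(C/0.2787) = 0.0000
φ2=120.0° → target in arm frame (0.0895, -0.1872)
  e−x'=0.0605;  (l²−L²−(e−x')²−y'²−z²)/2L = 0.0117
  θ2 = atan2(B,A) + arccos(C/0.2833) = 0.1741
rotate P by −φ3: (-0.2069, 0.0161, -0.2768)
  A cos θ + B sin θ = C:  0.3569·cos θ + -0.2768·sin θ = -0.2106
  θ3 = atan2(B,A) + arccos(C/0.4516) = 1.3962

θ₁ = 0.0000, θ₂ = 0.1741, θ₃ = 1.3962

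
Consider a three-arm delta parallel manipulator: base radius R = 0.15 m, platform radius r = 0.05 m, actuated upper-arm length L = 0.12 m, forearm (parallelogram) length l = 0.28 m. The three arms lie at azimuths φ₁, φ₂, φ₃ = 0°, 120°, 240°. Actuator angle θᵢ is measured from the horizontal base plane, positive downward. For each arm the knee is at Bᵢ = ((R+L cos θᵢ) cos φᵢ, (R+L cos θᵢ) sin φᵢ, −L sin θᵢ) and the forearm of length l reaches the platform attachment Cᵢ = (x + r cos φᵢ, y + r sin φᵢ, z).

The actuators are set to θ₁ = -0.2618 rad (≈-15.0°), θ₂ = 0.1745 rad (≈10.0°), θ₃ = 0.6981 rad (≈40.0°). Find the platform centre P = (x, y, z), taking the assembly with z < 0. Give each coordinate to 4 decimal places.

arm 1 at φ=0.0°: ρ1 = 0.2159;  O1 = (0.2159, 0.0000, 0.0311)
O2 = (0.2182·cos120.0°, 0.2182·sin120.0°, -0.0208) = (-0.1091, 0.1889, -0.0208)
O3 = (0.1919·cos240.0°, 0.1919·sin240.0°, -0.0771) = (-0.0960, -0.1662, -0.0771)
subtract pairs → two planes through P
linear system: -0.6500x+0.3779y = 0.0005−-0.1038z; -0.6237x+-0.3324y = -0.0048−-0.2164z
det = 0.4518;  x = 0.0037+-0.2574z,  y = 0.0075+-0.1680z
sphere 1 gives Az²+Bz+C=0 with A=1.0945, B=0.0446, C=-0.0323;  B²−4AC=0.1436;  roots -0.1935, 0.1527;  negative root z = -0.1935
x = 0.0535, y = 0.0400

(0.0535, 0.0400, -0.1935)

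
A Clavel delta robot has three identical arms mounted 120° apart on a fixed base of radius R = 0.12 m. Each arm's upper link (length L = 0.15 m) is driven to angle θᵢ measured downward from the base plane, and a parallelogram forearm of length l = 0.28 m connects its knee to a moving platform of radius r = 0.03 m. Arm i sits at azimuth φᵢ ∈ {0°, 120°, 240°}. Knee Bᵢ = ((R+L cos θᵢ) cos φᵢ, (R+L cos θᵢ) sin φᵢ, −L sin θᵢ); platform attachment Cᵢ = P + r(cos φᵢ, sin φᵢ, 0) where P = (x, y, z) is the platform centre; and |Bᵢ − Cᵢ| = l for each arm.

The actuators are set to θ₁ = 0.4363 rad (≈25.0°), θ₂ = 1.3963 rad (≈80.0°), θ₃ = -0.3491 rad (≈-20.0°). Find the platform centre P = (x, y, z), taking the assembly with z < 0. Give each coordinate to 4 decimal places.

(0.0320, -0.1622, -0.1837)

arm 1 at φ=0.0°: e+L cos θ1 = 0.2259;  centre 1 = (0.2259, 0.0000, -0.0634)
arm 2 at φ=120.0°: e+L cos θ2 = 0.1160;  centre 2 = (-0.0580, 0.1005, -0.1477)
centre 3 = (0.2310·cos240.0°, 0.2310·sin240.0°, 0.0513) = (-0.1155, -0.2000, 0.0513)
subtract pairs → two planes through P
plane₁₂: -0.5679x+0.2010y+-0.1687z = -0.0198
det = 0.3644;  x = 0.0212+-0.0586z,  y = -0.0385+0.6735z
sphere 1 gives Az²+Bz+C=0 with A=1.4571, B=0.0990, C=-0.0310;  B²−4AC=0.1904;  roots -0.1837, 0.1158;  negative root z = -0.1837
x = 0.0320, y = -0.1622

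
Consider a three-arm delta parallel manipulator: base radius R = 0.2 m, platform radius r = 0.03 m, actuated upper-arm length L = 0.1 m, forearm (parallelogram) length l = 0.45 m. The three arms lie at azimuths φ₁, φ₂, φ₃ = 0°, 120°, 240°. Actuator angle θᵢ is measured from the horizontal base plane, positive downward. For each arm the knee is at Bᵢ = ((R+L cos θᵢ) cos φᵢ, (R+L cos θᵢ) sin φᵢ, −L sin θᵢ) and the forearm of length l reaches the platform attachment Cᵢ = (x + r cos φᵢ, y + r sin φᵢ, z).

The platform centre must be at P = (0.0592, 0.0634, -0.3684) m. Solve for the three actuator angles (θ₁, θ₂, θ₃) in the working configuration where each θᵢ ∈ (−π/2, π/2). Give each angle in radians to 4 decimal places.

θ₁ = -0.2620, θ₂ = -0.0003, θ₃ = 0.6982

arm 1 (φ=0.0°): x'=0.0592, y'=0.0634
  A=0.1108, B=-0.3684, C=(l²−L²−A²−y'²−z²)/(2L)=0.2024
  γ=atan2(-0.3684,0.1108)=-1.2786;  ψ=arccos(0.5262)=1.0167;  θ1=γ+ψ≈-0.2620
arm 2 (φ=120.0°): x'=0.0253, y'=-0.0830
  e−x'=0.1447;  (l²−L²−(e−x')²−y'²−z²)/2L = 0.1448
  γ=atan2(-0.3684,0.1447)=-1.1965;  ψ=arccos(0.3659)=1.1962;  θ2=γ+ψ≈-0.0003
arm 3 (φ=240.0°): x'=-0.0845, y'=0.0196
  A cos θ + B sin θ = C:  0.2545·cos θ + -0.3684·sin θ = -0.0419
  √(A²+B²)=0.4478;  θ3 = -0.9662+1.6645 ≈ 0.6982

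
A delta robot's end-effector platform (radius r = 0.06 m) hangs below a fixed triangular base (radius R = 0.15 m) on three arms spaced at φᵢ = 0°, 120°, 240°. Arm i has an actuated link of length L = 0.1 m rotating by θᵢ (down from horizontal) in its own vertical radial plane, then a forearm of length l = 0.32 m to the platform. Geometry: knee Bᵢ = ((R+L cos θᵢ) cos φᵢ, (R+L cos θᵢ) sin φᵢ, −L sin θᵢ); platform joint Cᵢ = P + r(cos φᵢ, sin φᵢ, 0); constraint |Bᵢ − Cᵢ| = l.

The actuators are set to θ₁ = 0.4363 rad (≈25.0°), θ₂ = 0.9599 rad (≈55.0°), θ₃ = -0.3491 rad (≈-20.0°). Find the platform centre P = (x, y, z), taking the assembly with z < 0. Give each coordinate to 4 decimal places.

(-0.0066, -0.1211, -0.2718)

arm 1 at φ=0.0°: e+L cos θ1 = 0.1806;  centre 1 = (0.1806, 0.0000, -0.0423)
centre 2 = (0.1474·cos120.0°, 0.1474·sin120.0°, -0.0819) = (-0.0737, 0.1276, -0.0819)
φ3=240.0°: virtual centre (-0.0920, -0.1593, 0.0342), radius l
|centre ₂|²−|centre ₁|² = -0.0060;  |centre ₃|²−|centre ₁|² = 0.0006
[-0.5086 0.2552 -0.0793]·P = -0.0060;  [-0.5452 -0.3186 0.1529]·P = 0.0006
det = 0.3012;  x = 0.0058+0.0457z,  y = -0.0119+0.4018z
into |P−centre ₁|² = l²: 1.1635z² + 0.0590z + -0.0699 = 0;  Δ = 0.3289;  z = -0.2718 or 0.2211 → z<0 root = -0.2718
x = -0.0066, y = -0.1211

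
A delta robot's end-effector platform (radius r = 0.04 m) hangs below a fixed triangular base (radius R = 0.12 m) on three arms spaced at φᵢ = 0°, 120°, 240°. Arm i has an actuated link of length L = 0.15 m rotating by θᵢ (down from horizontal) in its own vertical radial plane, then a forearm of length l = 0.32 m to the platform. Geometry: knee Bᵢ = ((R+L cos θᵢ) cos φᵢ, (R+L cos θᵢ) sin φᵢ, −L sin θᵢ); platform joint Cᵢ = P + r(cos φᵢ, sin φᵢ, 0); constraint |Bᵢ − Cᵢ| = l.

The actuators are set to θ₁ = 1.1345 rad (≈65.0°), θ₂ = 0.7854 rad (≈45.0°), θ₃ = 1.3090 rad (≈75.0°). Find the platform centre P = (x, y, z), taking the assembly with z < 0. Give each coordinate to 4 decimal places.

(-0.0122, 0.0783, -0.4044)

centre 1 = (0.1434·cos0.0°, 0.1434·sin0.0°, -0.1359) = (0.1434, 0.0000, -0.1359)
centre 2 = (0.1861·cos120.0°, 0.1861·sin120.0°, -0.1061) = (-0.0930, 0.1611, -0.1061)
φ3=240.0°: virtual centre (-0.0594, -0.1029, -0.1449), radius l
eliminate P² terms by subtracting sphere 1 from 2 and 3
[-0.4728 0.3223 0.0598]·P = 0.0068;  [-0.4056 -0.2058 -0.0179]·P = -0.0039
Cramer: x(z) = -0.0006+0.0287z;  y(z) = 0.0203-0.1434z
sphere 1 gives Az²+Bz+C=0 with A=1.0214, B=0.2578, C=-0.0628;  B²−4AC=0.3229;  roots -0.4044, 0.1520;  negative root z = -0.4044
x = -0.0122, y = 0.0783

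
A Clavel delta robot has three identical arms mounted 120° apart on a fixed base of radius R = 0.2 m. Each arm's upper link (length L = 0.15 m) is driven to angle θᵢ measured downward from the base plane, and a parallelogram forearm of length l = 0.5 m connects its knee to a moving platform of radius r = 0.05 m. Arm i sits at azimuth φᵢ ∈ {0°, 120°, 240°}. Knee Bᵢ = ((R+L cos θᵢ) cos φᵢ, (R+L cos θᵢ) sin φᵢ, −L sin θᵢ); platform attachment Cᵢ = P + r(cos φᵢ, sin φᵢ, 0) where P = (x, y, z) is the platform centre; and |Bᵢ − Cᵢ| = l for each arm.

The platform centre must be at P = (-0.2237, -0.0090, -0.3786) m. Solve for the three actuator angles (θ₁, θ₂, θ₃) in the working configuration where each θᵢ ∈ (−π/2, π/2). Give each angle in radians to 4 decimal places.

θ₁ = 1.1345, θ₂ = -0.2622, θ₃ = -0.3493

rotate P by −φ1: (-0.2237, -0.0090, -0.3786)
  A=0.3737, B=-0.3786, C=(l²−L²−A²−y'²−z²)/(2L)=-0.1852
  √(A²+B²)=0.5320;  θ1 = -0.7919+1.9265 ≈ 1.1345
rotate P by −φ2: (0.1041, 0.1982, -0.3786)
  A cos θ + B sin θ = C:  0.0459·cos θ + -0.3786·sin θ = 0.1425
  θ2 = atan2(B,A) + arccos(C/0.3814) = -0.2622
φ3=240.0° → target in arm frame (0.1196, -0.1892)
  e−x'=0.0304;  (l²−L²−(e−x')²−y'²−z²)/2L = 0.1581
  γ=atan2(-0.3786,0.0304)=-1.4908;  ψ=arccos(0.4163)=1.1414;  θ3=γ+ψ≈-0.3493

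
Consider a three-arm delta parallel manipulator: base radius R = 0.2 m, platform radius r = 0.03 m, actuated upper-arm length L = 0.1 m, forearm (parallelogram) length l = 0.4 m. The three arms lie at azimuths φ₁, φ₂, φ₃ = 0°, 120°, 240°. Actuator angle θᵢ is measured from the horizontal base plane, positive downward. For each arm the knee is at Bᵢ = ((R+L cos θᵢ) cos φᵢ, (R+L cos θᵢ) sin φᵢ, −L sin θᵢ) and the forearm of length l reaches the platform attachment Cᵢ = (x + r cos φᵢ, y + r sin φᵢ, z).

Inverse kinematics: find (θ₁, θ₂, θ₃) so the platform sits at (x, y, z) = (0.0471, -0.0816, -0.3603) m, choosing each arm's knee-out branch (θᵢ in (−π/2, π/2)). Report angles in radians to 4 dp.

θ₁ = 0.3495, θ₂ = 1.2215, θ₃ = 0.3493

φ1=0.0° → target in arm frame (0.0471, -0.0816)
  A=0.1229, B=-0.3603, C=(l²−L²−A²−y'²−z²)/(2L)=-0.0079
  θ1 = atan2(B,A) + arccos(C/0.3807) = 0.3495
φ2=120.0° → target in arm frame (-0.0942, 0.0000)
  e−x'=0.2642;  (l²−L²−(e−x')²−y'²−z²)/2L = -0.2481
  γ=atan2(-0.3603,0.2642)=-0.9381;  ψ=arccos(-0.5554)=2.1596;  θ2=γ+ψ≈1.2215
φ3=240.0° → target in arm frame (0.0471, 0.0816)
  e−x'=0.1229;  (l²−L²−(e−x')²−y'²−z²)/2L = -0.0079
  θ3 = atan2(B,A) + arccos(C/0.3807) = 0.3493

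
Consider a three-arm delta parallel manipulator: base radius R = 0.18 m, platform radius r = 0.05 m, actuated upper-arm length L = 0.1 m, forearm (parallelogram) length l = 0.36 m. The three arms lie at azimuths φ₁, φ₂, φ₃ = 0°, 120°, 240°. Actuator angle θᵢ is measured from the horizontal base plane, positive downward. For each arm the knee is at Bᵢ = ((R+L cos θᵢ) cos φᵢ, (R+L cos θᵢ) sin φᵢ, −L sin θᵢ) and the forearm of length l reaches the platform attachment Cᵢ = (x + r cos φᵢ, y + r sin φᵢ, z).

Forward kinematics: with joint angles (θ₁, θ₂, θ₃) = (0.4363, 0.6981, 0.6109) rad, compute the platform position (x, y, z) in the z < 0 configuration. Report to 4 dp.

arm 1 at φ=0.0°: (R−r)+L cos θ1 = 0.2206;  centre 1 = (0.2206, 0.0000, -0.0423)
centre 2 = (0.2066·cos120.0°, 0.2066·sin120.0°, -0.0643) = (-0.1033, 0.1789, -0.0643)
arm 3 at φ=240.0°: (R−r)+L cos θ3 = 0.2119;  centre 3 = (-0.1060, -0.1835, -0.0574)
eliminate P² terms by subtracting sphere 1 from 2 and 3
[-0.6479 0.3579 -0.0440]·P = -0.0036;  [-0.6532 -0.3670 -0.0302]·P = -0.0023
det = 0.4715;  x = 0.0046+-0.0572z,  y = -0.0019+0.0195z
quadratic in z: (1.0037)z²+(0.1092)z+(-0.0811)=0, √Δ=0.5810 → z ∈ {-0.3438, 0.2351}; z = -0.3438 (taking z<0)
x = 0.0242, y = -0.0086

(0.0242, -0.0086, -0.3438)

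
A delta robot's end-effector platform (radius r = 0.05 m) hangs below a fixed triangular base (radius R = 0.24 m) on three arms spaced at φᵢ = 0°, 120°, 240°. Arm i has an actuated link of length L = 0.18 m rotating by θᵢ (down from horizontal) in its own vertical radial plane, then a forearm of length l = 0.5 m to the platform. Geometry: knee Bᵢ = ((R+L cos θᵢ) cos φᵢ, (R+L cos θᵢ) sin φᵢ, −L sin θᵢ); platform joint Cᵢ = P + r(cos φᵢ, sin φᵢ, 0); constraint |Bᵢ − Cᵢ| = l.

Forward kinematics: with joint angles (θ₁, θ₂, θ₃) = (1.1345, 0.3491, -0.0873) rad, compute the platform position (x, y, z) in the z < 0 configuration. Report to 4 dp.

S1 = (0.2661·cos0.0°, 0.2661·sin0.0°, -0.1631) = (0.2661, 0.0000, -0.1631)
φ2=120.0°: virtual centre (-0.1796, 0.3110, -0.0616), radius l
arm 3 at φ=240.0°: e+L cos θ3 = 0.3693;  S3 = (-0.1847, -0.3198, 0.0157)
eliminate P² terms by subtracting sphere 1 from 2 and 3
[-0.8913 0.6221 0.2031]·P = 0.0354;  [-0.9014 -0.6397 0.3577]·P = 0.0392
Cramer: x(z) = -0.0416+0.3116z;  y(z) = -0.0027+0.1200z
into |P−S₁|² = l²: 1.1115z² + 0.1339z + -0.1287 = 0;  Δ = 0.5902;  z = -0.4058 or 0.2854 → z<0 root = -0.4058
x = -0.1681, y = -0.0514

(-0.1681, -0.0514, -0.4058)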